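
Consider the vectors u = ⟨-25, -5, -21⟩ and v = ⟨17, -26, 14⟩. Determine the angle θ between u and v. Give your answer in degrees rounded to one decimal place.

u · v = (-25)·17 + (-5)·(-26) + (-21)·14 = -425 + 130 - 294 = -589
|u|² = 625 + 25 + 441 = 1091,  |u| = √1091 ≈ 33.030289
|v|² = 289 + 676 + 196 = 1161,  |v| = √1161 ≈ 34.073450
cos θ = -589 / (33.030289 · 34.073450) ≈ -0.52334
θ = arccos(-0.52334) ≈ 121.6°

121.6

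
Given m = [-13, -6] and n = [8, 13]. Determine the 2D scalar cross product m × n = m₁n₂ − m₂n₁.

(-13)·13 - (-6)·8 = -169 - (-48) = -121

-121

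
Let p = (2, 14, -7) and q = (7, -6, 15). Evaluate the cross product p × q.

i: 14·15 - (-7)·(-6) = 210 - 42 = 168
j: (-7)·7 - 2·15 = -49 - 30 = -79
k: 2·(-6) - 14·7 = -12 - 98 = -110
p × q = (168, -79, -110)

(168, -79, -110)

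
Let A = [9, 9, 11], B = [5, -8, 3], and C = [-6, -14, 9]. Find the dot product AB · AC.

AB = B − A = (-4, -17, -8)
AC = C − A = (-15, -23, -2)
AB · AC = (-4)·(-15) + (-17)·(-23) + (-8)·(-2) = 60 + 391 + 16 = 467

467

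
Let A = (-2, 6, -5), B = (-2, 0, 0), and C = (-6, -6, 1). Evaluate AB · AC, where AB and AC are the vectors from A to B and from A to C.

102

AB = B − A = (0, -6, 5)
AC = C − A = (-4, -12, 6)
AB · AC = 0·(-4) + (-6)·(-12) + 5·6 = 0 + 72 + 30 = 102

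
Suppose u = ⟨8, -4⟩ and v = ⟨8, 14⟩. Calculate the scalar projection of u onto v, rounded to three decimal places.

u · v = 8·8 + (-4)·14 = 64 - 56 = 8
|v| = √(64 + 196) = √260 ≈ 16.1245
comp_v u = 8 / √260 ≈ 0.496

0.496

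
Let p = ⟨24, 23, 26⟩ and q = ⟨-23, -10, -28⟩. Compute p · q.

p · q = 24·(-23) + 23·(-10) + 26·(-28) = -552 - 230 - 728 = -1510

-1510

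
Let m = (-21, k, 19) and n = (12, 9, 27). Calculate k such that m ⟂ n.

-29

m · n = (-21)·12 + k·9 + 19·27 = 261 + 9k
Set equal to 0: 9k = -261, so k = -29.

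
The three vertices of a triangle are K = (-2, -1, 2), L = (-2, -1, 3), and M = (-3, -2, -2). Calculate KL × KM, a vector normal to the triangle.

(1, -1, 0)

KL = (0, 0, 1)
KM = (-1, -1, -4)
i: 0·(-4) - 1·(-1) = 0 - (-1) = 1
j: 1·(-1) - 0·(-4) = -1 - 0 = -1
k: 0·(-1) - 0·(-1) = 0 - 0 = 0
KL × KM = (1, -1, 0)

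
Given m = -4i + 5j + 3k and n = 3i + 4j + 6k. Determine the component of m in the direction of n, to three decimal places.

3.329

m · n = (-4)·3 + 5·4 + 3·6 = -12 + 20 + 18 = 26
|n| = √(9 + 16 + 36) = √61 ≈ 7.8102
comp_n m = 26 / √61 ≈ 3.329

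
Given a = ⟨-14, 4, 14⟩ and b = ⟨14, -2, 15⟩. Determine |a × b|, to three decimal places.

i: 4·15 - 14·(-2) = 60 - (-28) = 88
j: 14·14 - (-14)·15 = 196 - (-210) = 406
k: (-14)·(-2) - 4·14 = 28 - 56 = -28
a × b = (88, 406, -28)
|a × b| = √(88² + 406² + (-28)²) = √173364 ≈ 416.3700

416.370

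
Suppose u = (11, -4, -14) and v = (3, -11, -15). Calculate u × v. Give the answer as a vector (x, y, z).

i: (-4)·(-15) - (-14)·(-11) = 60 - 154 = -94
j: (-14)·3 - 11·(-15) = -42 - (-165) = 123
k: 11·(-11) - (-4)·3 = -121 - (-12) = -109
u × v = (-94, 123, -109)

(-94, 123, -109)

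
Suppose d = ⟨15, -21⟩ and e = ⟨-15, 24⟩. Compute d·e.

-729

d · e = 15·(-15) + (-21)·24 = -225 - 504 = -729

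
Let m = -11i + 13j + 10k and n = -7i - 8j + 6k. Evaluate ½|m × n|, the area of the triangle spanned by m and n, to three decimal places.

119.395

i: 13·6 - 10·(-8) = 78 - (-80) = 158
j: 10·(-7) - (-11)·6 = -70 - (-66) = -4
k: (-11)·(-8) - 13·(-7) = 88 - (-91) = 179
m × n = (158, -4, 179)
|m × n| = √(158² + (-4)² + 179²) = √57021 ≈ 238.7907
area = ½ · 238.7907 ≈ 119.395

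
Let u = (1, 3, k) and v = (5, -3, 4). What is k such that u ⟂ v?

1

u · v = 1·5 + 3·(-3) + k·4 = -4 + 4k
Set equal to 0: 4k = 4, so k = 1.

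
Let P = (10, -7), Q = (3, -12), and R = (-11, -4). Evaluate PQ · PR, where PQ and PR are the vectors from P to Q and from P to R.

PQ = Q − P = (-7, -5)
PR = R − P = (-21, 3)
PQ · PR = (-7)·(-21) + (-5)·3 = 147 - 15 = 132

132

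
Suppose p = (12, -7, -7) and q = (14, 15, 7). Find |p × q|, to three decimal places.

336.963

i: (-7)·7 - (-7)·15 = -49 - (-105) = 56
j: (-7)·14 - 12·7 = -98 - 84 = -182
k: 12·15 - (-7)·14 = 180 - (-98) = 278
p × q = (56, -182, 278)
|p × q| = √(56² + (-182)² + 278²) = √113544 ≈ 336.9629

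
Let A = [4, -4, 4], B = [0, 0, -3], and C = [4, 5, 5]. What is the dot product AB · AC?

AB = B − A = (-4, 4, -7)
AC = C − A = (0, 9, 1)
AB · AC = (-4)·0 + 4·9 + (-7)·1 = 0 + 36 - 7 = 29

29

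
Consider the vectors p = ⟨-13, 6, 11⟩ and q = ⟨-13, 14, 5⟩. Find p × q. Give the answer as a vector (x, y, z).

i: 6·5 - 11·14 = 30 - 154 = -124
j: 11·(-13) - (-13)·5 = -143 - (-65) = -78
k: (-13)·14 - 6·(-13) = -182 - (-78) = -104
p × q = (-124, -78, -104)

(-124, -78, -104)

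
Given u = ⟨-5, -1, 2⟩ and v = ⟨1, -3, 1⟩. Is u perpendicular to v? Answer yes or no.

u · v = (-5)·1 + (-1)·(-3) + 2·1 = -5 + 3 + 2 = 0
Zero, so the vectors are orthogonal.

yes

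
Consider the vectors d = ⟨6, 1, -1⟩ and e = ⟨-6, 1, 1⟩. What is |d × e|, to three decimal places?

i: 1·1 - (-1)·1 = 1 - (-1) = 2
j: (-1)·(-6) - 6·1 = 6 - 6 = 0
k: 6·1 - 1·(-6) = 6 - (-6) = 12
d × e = (2, 0, 12)
|d × e| = √(2² + 0² + 12²) = √148 ≈ 12.1655

12.166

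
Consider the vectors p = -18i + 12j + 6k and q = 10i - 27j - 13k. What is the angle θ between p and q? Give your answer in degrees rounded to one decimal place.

p · q = (-18)·10 + 12·(-27) + 6·(-13) = -180 - 324 - 78 = -582
|p|² = 324 + 144 + 36 = 504,  |p| = √504 ≈ 22.449944
|q|² = 100 + 729 + 169 = 998,  |q| = √998 ≈ 31.591138
cos θ = -582 / (22.449944 · 31.591138) ≈ -0.82062
θ = arccos(-0.82062) ≈ 145.1°

145.1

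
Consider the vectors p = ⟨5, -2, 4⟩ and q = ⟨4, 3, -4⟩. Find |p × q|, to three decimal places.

42.907

i: (-2)·(-4) - 4·3 = 8 - 12 = -4
j: 4·4 - 5·(-4) = 16 - (-20) = 36
k: 5·3 - (-2)·4 = 15 - (-8) = 23
p × q = (-4, 36, 23)
|p × q| = √((-4)² + 36² + 23²) = √1841 ≈ 42.9069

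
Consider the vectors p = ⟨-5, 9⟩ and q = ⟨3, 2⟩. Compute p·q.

p · q = (-5)·3 + 9·2 = -15 + 18 = 3

3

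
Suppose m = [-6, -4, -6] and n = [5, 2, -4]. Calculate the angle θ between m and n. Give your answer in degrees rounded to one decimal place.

102.9

m · n = (-6)·5 + (-4)·2 + (-6)·(-4) = -30 - 8 + 24 = -14
|m|² = 36 + 16 + 36 = 88,  |m| = √88 ≈ 9.380832
|n|² = 25 + 4 + 16 = 45,  |n| = √45 ≈ 6.708204
cos θ = -14 / (9.380832 · 6.708204) ≈ -0.22247
θ = arccos(-0.22247) ≈ 102.9°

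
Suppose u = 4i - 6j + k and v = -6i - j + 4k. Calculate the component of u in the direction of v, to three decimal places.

u · v = 4·(-6) + (-6)·(-1) + 1·4 = -24 + 6 + 4 = -14
|v| = √(36 + 1 + 16) = √53 ≈ 7.2801
comp_v u = -14 / √53 ≈ -1.923

-1.923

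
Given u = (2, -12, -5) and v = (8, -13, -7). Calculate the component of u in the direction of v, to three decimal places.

u · v = 2·8 + (-12)·(-13) + (-5)·(-7) = 16 + 156 + 35 = 207
|v| = √(64 + 169 + 49) = √282 ≈ 16.7929
comp_v u = 207 / √282 ≈ 12.327

12.327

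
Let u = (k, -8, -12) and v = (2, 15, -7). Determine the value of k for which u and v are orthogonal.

u · v = k·2 + (-8)·15 + (-12)·(-7) = -36 + 2k
Set equal to 0: 2k = 36, so k = 18.

18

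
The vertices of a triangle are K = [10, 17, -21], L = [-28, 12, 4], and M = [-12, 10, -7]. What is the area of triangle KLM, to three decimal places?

94.452

KL = (-38, -5, 25),  KM = (-22, -7, 14)
i: (-5)·14 - 25·(-7) = -70 - (-175) = 105
j: 25·(-22) - (-38)·14 = -550 - (-532) = -18
k: (-38)·(-7) - (-5)·(-22) = 266 - 110 = 156
KL × KM = (105, -18, 156)
|KL × KM| = √35685 ≈ 188.9047
area = ½ · 188.9047 ≈ 94.452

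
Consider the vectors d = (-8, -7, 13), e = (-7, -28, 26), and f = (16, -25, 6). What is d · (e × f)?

e × f:
i: (-28)·6 - 26·(-25) = -168 - (-650) = 482
j: 26·16 - (-7)·6 = 416 - (-42) = 458
k: (-7)·(-25) - (-28)·16 = 175 - (-448) = 623
e × f = (482, 458, 623)
d · (e × f) = (-8)·482 + (-7)·458 + 13·623 = -3856 - 3206 + 8099 = 1037

1037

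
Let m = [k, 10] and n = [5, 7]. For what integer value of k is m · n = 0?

m · n = k·5 + 10·7 = 70 + 5k
Set equal to 0: 5k = -70, so k = -14.

-14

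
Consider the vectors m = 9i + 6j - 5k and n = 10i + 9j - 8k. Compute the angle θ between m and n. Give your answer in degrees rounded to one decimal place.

m · n = 9·10 + 6·9 + (-5)·(-8) = 90 + 54 + 40 = 184
|m|² = 81 + 36 + 25 = 142,  |m| = √142 ≈ 11.916375
|n|² = 100 + 81 + 64 = 245,  |n| = √245 ≈ 15.652476
cos θ = 184 / (11.916375 · 15.652476) ≈ 0.98649
θ = arccos(0.98649) ≈ 9.4°

9.4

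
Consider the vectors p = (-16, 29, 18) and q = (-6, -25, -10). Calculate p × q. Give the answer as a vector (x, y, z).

(160, -268, 574)

i: 29·(-10) - 18·(-25) = -290 - (-450) = 160
j: 18·(-6) - (-16)·(-10) = -108 - 160 = -268
k: (-16)·(-25) - 29·(-6) = 400 - (-174) = 574
p × q = (160, -268, 574)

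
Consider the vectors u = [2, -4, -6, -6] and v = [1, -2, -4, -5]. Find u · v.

64

u · v = 2·1 + (-4)·(-2) + (-6)·(-4) + (-6)·(-5) = 2 + 8 + 24 + 30 = 64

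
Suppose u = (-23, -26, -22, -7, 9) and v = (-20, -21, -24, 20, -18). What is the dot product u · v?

1232

u · v = (-23)·(-20) + (-26)·(-21) + (-22)·(-24) + (-7)·20 + 9·(-18) = 460 + 546 + 528 - 140 - 162 = 1232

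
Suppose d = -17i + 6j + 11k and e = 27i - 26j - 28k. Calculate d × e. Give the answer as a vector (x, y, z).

(118, -179, 280)

i: 6·(-28) - 11·(-26) = -168 - (-286) = 118
j: 11·27 - (-17)·(-28) = 297 - 476 = -179
k: (-17)·(-26) - 6·27 = 442 - 162 = 280
d × e = (118, -179, 280)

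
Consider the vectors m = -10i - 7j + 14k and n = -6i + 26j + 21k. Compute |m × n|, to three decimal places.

i: (-7)·21 - 14·26 = -147 - 364 = -511
j: 14·(-6) - (-10)·21 = -84 - (-210) = 126
k: (-10)·26 - (-7)·(-6) = -260 - 42 = -302
m × n = (-511, 126, -302)
|m × n| = √((-511)² + 126² + (-302)²) = √368201 ≈ 606.7957

606.796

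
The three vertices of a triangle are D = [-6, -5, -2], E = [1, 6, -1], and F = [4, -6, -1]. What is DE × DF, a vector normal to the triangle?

DE = (7, 11, 1)
DF = (10, -1, 1)
i: 11·1 - 1·(-1) = 11 - (-1) = 12
j: 1·10 - 7·1 = 10 - 7 = 3
k: 7·(-1) - 11·10 = -7 - 110 = -117
DE × DF = (12, 3, -117)

(12, 3, -117)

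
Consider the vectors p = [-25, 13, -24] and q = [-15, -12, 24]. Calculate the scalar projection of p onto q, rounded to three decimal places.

-11.613

p · q = (-25)·(-15) + 13·(-12) + (-24)·24 = 375 - 156 - 576 = -357
|q| = √(225 + 144 + 576) = √945 ≈ 30.7409
comp_q p = -357 / √945 ≈ -11.613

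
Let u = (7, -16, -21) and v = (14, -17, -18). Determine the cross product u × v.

(-69, -168, 105)

i: (-16)·(-18) - (-21)·(-17) = 288 - 357 = -69
j: (-21)·14 - 7·(-18) = -294 - (-126) = -168
k: 7·(-17) - (-16)·14 = -119 - (-224) = 105
u × v = (-69, -168, 105)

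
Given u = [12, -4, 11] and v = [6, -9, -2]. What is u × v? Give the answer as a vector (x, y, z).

i: (-4)·(-2) - 11·(-9) = 8 - (-99) = 107
j: 11·6 - 12·(-2) = 66 - (-24) = 90
k: 12·(-9) - (-4)·6 = -108 - (-24) = -84
u × v = (107, 90, -84)

(107, 90, -84)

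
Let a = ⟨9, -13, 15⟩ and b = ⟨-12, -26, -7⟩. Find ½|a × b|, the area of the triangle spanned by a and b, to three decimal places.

315.099

i: (-13)·(-7) - 15·(-26) = 91 - (-390) = 481
j: 15·(-12) - 9·(-7) = -180 - (-63) = -117
k: 9·(-26) - (-13)·(-12) = -234 - 156 = -390
a × b = (481, -117, -390)
|a × b| = √(481² + (-117)² + (-390)²) = √397150 ≈ 630.1984
area = ½ · 630.1984 ≈ 315.099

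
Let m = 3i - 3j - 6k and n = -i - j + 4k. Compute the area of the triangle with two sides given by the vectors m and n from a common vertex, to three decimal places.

i: (-3)·4 - (-6)·(-1) = -12 - 6 = -18
j: (-6)·(-1) - 3·4 = 6 - 12 = -6
k: 3·(-1) - (-3)·(-1) = -3 - 3 = -6
m × n = (-18, -6, -6)
|m × n| = √((-18)² + (-6)² + (-6)²) = √396 ≈ 19.8997
area = ½ · 19.8997 ≈ 9.950

9.950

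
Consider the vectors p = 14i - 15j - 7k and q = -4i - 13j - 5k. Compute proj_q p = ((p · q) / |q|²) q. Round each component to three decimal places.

(-3.314, -10.771, -4.143)

p · q = 14·(-4) + (-15)·(-13) + (-7)·(-5) = -56 + 195 + 35 = 174
|q|² = 16 + 169 + 25 = 210
proj_q p = (174/210) · (-4, -13, -5) ≈ (-3.314, -10.771, -4.143)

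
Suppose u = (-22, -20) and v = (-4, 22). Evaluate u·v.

-352

u · v = (-22)·(-4) + (-20)·22 = 88 - 440 = -352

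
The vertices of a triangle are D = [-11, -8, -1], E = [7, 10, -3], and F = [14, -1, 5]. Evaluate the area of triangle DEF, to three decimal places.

190.279

DE = (18, 18, -2),  DF = (25, 7, 6)
i: 18·6 - (-2)·7 = 108 - (-14) = 122
j: (-2)·25 - 18·6 = -50 - 108 = -158
k: 18·7 - 18·25 = 126 - 450 = -324
DE × DF = (122, -158, -324)
|DE × DF| = √144824 ≈ 380.5575
area = ½ · 380.5575 ≈ 190.279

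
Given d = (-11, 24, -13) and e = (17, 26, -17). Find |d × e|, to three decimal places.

i: 24·(-17) - (-13)·26 = -408 - (-338) = -70
j: (-13)·17 - (-11)·(-17) = -221 - 187 = -408
k: (-11)·26 - 24·17 = -286 - 408 = -694
d × e = (-70, -408, -694)
|d × e| = √((-70)² + (-408)² + (-694)²) = √653000 ≈ 808.0842

808.084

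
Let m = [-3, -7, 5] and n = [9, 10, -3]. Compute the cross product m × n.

(-29, 36, 33)

i: (-7)·(-3) - 5·10 = 21 - 50 = -29
j: 5·9 - (-3)·(-3) = 45 - 9 = 36
k: (-3)·10 - (-7)·9 = -30 - (-63) = 33
m × n = (-29, 36, 33)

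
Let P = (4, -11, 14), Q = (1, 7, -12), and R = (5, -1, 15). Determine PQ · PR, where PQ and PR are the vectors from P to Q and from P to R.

PQ = Q − P = (-3, 18, -26)
PR = R − P = (1, 10, 1)
PQ · PR = (-3)·1 + 18·10 + (-26)·1 = -3 + 180 - 26 = 151

151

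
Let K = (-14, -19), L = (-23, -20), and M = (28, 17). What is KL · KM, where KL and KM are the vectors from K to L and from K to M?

-414

KL = L − K = (-9, -1)
KM = M − K = (42, 36)
KL · KM = (-9)·42 + (-1)·36 = -378 - 36 = -414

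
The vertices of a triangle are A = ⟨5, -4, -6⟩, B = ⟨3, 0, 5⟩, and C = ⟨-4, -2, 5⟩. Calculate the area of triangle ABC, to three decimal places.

AB = (-2, 4, 11),  AC = (-9, 2, 11)
i: 4·11 - 11·2 = 44 - 22 = 22
j: 11·(-9) - (-2)·11 = -99 - (-22) = -77
k: (-2)·2 - 4·(-9) = -4 - (-36) = 32
AB × AC = (22, -77, 32)
|AB × AC| = √7437 ≈ 86.2380
area = ½ · 86.2380 ≈ 43.119

43.119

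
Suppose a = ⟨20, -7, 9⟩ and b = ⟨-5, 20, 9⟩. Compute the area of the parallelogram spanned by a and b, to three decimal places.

i: (-7)·9 - 9·20 = -63 - 180 = -243
j: 9·(-5) - 20·9 = -45 - 180 = -225
k: 20·20 - (-7)·(-5) = 400 - 35 = 365
a × b = (-243, -225, 365)
|a × b| = √((-243)² + (-225)² + 365²) = √242899 ≈ 492.8478

492.848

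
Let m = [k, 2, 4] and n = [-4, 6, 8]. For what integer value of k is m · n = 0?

11

m · n = k·(-4) + 2·6 + 4·8 = 44 - 4k
Set equal to 0: -4k = -44, so k = 11.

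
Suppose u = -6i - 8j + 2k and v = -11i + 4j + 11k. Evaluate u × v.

i: (-8)·11 - 2·4 = -88 - 8 = -96
j: 2·(-11) - (-6)·11 = -22 - (-66) = 44
k: (-6)·4 - (-8)·(-11) = -24 - 88 = -112
u × v = (-96, 44, -112)

(-96, 44, -112)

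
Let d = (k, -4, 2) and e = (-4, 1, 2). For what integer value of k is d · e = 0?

0

d · e = k·(-4) + (-4)·1 + 2·2 = 0 - 4k
Set equal to 0: -4k = 0, so k = 0.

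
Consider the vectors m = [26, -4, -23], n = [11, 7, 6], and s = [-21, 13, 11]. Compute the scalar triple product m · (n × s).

-5708

n × s:
i: 7·11 - 6·13 = 77 - 78 = -1
j: 6·(-21) - 11·11 = -126 - 121 = -247
k: 11·13 - 7·(-21) = 143 - (-147) = 290
n × s = (-1, -247, 290)
m · (n × s) = 26·(-1) + (-4)·(-247) + (-23)·290 = -26 + 988 - 6670 = -5708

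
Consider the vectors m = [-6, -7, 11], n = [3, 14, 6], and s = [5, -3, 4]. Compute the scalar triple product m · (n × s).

-1439

n × s:
i: 14·4 - 6·(-3) = 56 - (-18) = 74
j: 6·5 - 3·4 = 30 - 12 = 18
k: 3·(-3) - 14·5 = -9 - 70 = -79
n × s = (74, 18, -79)
m · (n × s) = (-6)·74 + (-7)·18 + 11·(-79) = -444 - 126 - 869 = -1439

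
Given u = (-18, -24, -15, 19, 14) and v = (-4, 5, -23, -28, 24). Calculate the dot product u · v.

101

u · v = (-18)·(-4) + (-24)·5 + (-15)·(-23) + 19·(-28) + 14·24 = 72 - 120 + 345 - 532 + 336 = 101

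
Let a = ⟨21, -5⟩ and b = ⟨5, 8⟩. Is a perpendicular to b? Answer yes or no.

no

a · b = 21·5 + (-5)·8 = 105 - 40 = 65
Nonzero, so the vectors are not orthogonal.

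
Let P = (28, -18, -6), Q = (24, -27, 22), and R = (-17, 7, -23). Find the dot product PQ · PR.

-521

PQ = Q − P = (-4, -9, 28)
PR = R − P = (-45, 25, -17)
PQ · PR = (-4)·(-45) + (-9)·25 + 28·(-17) = 180 - 225 - 476 = -521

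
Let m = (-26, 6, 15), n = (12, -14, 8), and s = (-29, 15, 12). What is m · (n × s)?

1842

n × s:
i: (-14)·12 - 8·15 = -168 - 120 = -288
j: 8·(-29) - 12·12 = -232 - 144 = -376
k: 12·15 - (-14)·(-29) = 180 - 406 = -226
n × s = (-288, -376, -226)
m · (n × s) = (-26)·(-288) + 6·(-376) + 15·(-226) = 7488 - 2256 - 3390 = 1842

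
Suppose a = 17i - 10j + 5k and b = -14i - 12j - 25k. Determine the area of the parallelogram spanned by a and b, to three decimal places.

583.490

i: (-10)·(-25) - 5·(-12) = 250 - (-60) = 310
j: 5·(-14) - 17·(-25) = -70 - (-425) = 355
k: 17·(-12) - (-10)·(-14) = -204 - 140 = -344
a × b = (310, 355, -344)
|a × b| = √(310² + 355² + (-344)²) = √340461 ≈ 583.4904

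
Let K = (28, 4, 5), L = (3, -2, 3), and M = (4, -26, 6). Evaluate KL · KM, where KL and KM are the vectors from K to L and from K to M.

KL = L − K = (-25, -6, -2)
KM = M − K = (-24, -30, 1)
KL · KM = (-25)·(-24) + (-6)·(-30) + (-2)·1 = 600 + 180 - 2 = 778

778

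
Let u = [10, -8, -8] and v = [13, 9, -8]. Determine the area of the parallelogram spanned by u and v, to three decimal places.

238.134

i: (-8)·(-8) - (-8)·9 = 64 - (-72) = 136
j: (-8)·13 - 10·(-8) = -104 - (-80) = -24
k: 10·9 - (-8)·13 = 90 - (-104) = 194
u × v = (136, -24, 194)
|u × v| = √(136² + (-24)² + 194²) = √56708 ≈ 238.1344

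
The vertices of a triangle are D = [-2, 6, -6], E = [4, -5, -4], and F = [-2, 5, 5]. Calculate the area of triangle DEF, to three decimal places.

DE = (6, -11, 2),  DF = (0, -1, 11)
i: (-11)·11 - 2·(-1) = -121 - (-2) = -119
j: 2·0 - 6·11 = 0 - 66 = -66
k: 6·(-1) - (-11)·0 = -6 - 0 = -6
DE × DF = (-119, -66, -6)
|DE × DF| = √18553 ≈ 136.2094
area = ½ · 136.2094 ≈ 68.105

68.105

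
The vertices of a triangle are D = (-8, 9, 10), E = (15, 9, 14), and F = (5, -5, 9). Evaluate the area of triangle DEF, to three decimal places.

167.664

DE = (23, 0, 4),  DF = (13, -14, -1)
i: 0·(-1) - 4·(-14) = 0 - (-56) = 56
j: 4·13 - 23·(-1) = 52 - (-23) = 75
k: 23·(-14) - 0·13 = -322 - 0 = -322
DE × DF = (56, 75, -322)
|DE × DF| = √112445 ≈ 335.3282
area = ½ · 335.3282 ≈ 167.664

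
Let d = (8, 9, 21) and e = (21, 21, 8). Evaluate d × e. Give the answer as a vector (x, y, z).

i: 9·8 - 21·21 = 72 - 441 = -369
j: 21·21 - 8·8 = 441 - 64 = 377
k: 8·21 - 9·21 = 168 - 189 = -21
d × e = (-369, 377, -21)

(-369, 377, -21)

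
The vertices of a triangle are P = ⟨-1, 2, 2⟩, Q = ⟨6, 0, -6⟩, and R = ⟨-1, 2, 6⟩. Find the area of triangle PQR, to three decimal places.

PQ = (7, -2, -8),  PR = (0, 0, 4)
i: (-2)·4 - (-8)·0 = -8 - 0 = -8
j: (-8)·0 - 7·4 = 0 - 28 = -28
k: 7·0 - (-2)·0 = 0 - 0 = 0
PQ × PR = (-8, -28, 0)
|PQ × PR| = √848 ≈ 29.1204
area = ½ · 29.1204 ≈ 14.560

14.560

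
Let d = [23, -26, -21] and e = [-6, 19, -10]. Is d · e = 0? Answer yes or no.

d · e = 23·(-6) + (-26)·19 + (-21)·(-10) = -138 - 494 + 210 = -422
Nonzero, so the vectors are not orthogonal.

no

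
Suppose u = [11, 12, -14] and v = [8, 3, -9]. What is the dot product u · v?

u · v = 11·8 + 12·3 + (-14)·(-9) = 88 + 36 + 126 = 250

250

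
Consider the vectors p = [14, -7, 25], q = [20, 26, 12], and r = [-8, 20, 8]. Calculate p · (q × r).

q × r:
i: 26·8 - 12·20 = 208 - 240 = -32
j: 12·(-8) - 20·8 = -96 - 160 = -256
k: 20·20 - 26·(-8) = 400 - (-208) = 608
q × r = (-32, -256, 608)
p · (q × r) = 14·(-32) + (-7)·(-256) + 25·608 = -448 + 1792 + 15200 = 16544

16544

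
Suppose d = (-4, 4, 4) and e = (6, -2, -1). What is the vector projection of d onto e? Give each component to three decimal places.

d · e = (-4)·6 + 4·(-2) + 4·(-1) = -24 - 8 - 4 = -36
|e|² = 36 + 4 + 1 = 41
proj_e d = (-36/41) · (6, -2, -1) ≈ (-5.268, 1.756, 0.878)

(-5.268, 1.756, 0.878)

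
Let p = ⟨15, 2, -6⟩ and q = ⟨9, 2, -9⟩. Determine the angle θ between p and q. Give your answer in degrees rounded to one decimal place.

23.0

p · q = 15·9 + 2·2 + (-6)·(-9) = 135 + 4 + 54 = 193
|p|² = 225 + 4 + 36 = 265,  |p| = √265 ≈ 16.278821
|q|² = 81 + 4 + 81 = 166,  |q| = √166 ≈ 12.884099
cos θ = 193 / (16.278821 · 12.884099) ≈ 0.92020
θ = arccos(0.92020) ≈ 23.0°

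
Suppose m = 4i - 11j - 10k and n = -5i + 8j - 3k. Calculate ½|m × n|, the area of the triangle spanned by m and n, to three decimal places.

i: (-11)·(-3) - (-10)·8 = 33 - (-80) = 113
j: (-10)·(-5) - 4·(-3) = 50 - (-12) = 62
k: 4·8 - (-11)·(-5) = 32 - 55 = -23
m × n = (113, 62, -23)
|m × n| = √(113² + 62² + (-23)²) = √17142 ≈ 130.9275
area = ½ · 130.9275 ≈ 65.464

65.464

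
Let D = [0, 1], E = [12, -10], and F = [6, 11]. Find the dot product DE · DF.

DE = E − D = (12, -11)
DF = F − D = (6, 10)
DE · DF = 12·6 + (-11)·10 = 72 - 110 = -38

-38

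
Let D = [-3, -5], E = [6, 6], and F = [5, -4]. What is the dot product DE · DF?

DE = E − D = (9, 11)
DF = F − D = (8, 1)
DE · DF = 9·8 + 11·1 = 72 + 11 = 83

83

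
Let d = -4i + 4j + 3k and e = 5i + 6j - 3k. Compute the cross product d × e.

(-30, 3, -44)

i: 4·(-3) - 3·6 = -12 - 18 = -30
j: 3·5 - (-4)·(-3) = 15 - 12 = 3
k: (-4)·6 - 4·5 = -24 - 20 = -44
d × e = (-30, 3, -44)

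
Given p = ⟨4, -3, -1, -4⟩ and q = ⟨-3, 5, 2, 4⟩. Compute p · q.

-45

p · q = 4·(-3) + (-3)·5 + (-1)·2 + (-4)·4 = -12 - 15 - 2 - 16 = -45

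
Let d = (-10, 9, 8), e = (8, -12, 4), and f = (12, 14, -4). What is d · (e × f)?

2848

e × f:
i: (-12)·(-4) - 4·14 = 48 - 56 = -8
j: 4·12 - 8·(-4) = 48 - (-32) = 80
k: 8·14 - (-12)·12 = 112 - (-144) = 256
e × f = (-8, 80, 256)
d · (e × f) = (-10)·(-8) + 9·80 + 8·256 = 80 + 720 + 2048 = 2848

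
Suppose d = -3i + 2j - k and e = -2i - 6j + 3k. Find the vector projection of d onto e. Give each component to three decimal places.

(0.367, 1.102, -0.551)

d · e = (-3)·(-2) + 2·(-6) + (-1)·3 = 6 - 12 - 3 = -9
|e|² = 4 + 36 + 9 = 49
proj_e d = (-9/49) · (-2, -6, 3) ≈ (0.367, 1.102, -0.551)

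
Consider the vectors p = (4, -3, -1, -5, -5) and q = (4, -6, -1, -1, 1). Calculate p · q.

35

p · q = 4·4 + (-3)·(-6) + (-1)·(-1) + (-5)·(-1) + (-5)·1 = 16 + 18 + 1 + 5 - 5 = 35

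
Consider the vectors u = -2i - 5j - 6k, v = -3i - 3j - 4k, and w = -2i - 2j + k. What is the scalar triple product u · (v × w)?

v × w:
i: (-3)·1 - (-4)·(-2) = -3 - 8 = -11
j: (-4)·(-2) - (-3)·1 = 8 - (-3) = 11
k: (-3)·(-2) - (-3)·(-2) = 6 - 6 = 0
v × w = (-11, 11, 0)
u · (v × w) = (-2)·(-11) + (-5)·11 + (-6)·0 = 22 - 55 + 0 = -33

-33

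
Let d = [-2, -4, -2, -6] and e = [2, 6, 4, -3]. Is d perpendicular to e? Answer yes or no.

no

d · e = (-2)·2 + (-4)·6 + (-2)·4 + (-6)·(-3) = -4 - 24 - 8 + 18 = -18
Nonzero, so the vectors are not orthogonal.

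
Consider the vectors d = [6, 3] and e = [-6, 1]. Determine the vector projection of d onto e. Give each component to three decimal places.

d · e = 6·(-6) + 3·1 = -36 + 3 = -33
|e|² = 36 + 1 = 37
proj_e d = (-33/37) · (-6, 1) ≈ (5.351, -0.892)

(5.351, -0.892)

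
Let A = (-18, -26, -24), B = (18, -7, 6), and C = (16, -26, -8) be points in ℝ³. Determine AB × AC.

(304, 444, -646)

AB = (36, 19, 30)
AC = (34, 0, 16)
i: 19·16 - 30·0 = 304 - 0 = 304
j: 30·34 - 36·16 = 1020 - 576 = 444
k: 36·0 - 19·34 = 0 - 646 = -646
AB × AC = (304, 444, -646)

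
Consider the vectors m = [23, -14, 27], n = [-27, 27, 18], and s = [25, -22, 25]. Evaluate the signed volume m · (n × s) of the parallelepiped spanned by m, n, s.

6696

n × s:
i: 27·25 - 18·(-22) = 675 - (-396) = 1071
j: 18·25 - (-27)·25 = 450 - (-675) = 1125
k: (-27)·(-22) - 27·25 = 594 - 675 = -81
n × s = (1071, 1125, -81)
m · (n × s) = 23·1071 + (-14)·1125 + 27·(-81) = 24633 - 15750 - 2187 = 6696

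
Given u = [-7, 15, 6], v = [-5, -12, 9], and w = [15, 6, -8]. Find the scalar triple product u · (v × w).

v × w:
i: (-12)·(-8) - 9·6 = 96 - 54 = 42
j: 9·15 - (-5)·(-8) = 135 - 40 = 95
k: (-5)·6 - (-12)·15 = -30 - (-180) = 150
v × w = (42, 95, 150)
u · (v × w) = (-7)·42 + 15·95 + 6·150 = -294 + 1425 + 900 = 2031

2031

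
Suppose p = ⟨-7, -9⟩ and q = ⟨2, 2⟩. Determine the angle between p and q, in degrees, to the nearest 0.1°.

p · q = (-7)·2 + (-9)·2 = -14 - 18 = -32
|p|² = 49 + 81 = 130,  |p| = √130 ≈ 11.401754
|q|² = 4 + 4 = 8,  |q| = √8 ≈ 2.828427
cos θ = -32 / (11.401754 · 2.828427) ≈ -0.99228
θ = arccos(-0.99228) ≈ 172.9°

172.9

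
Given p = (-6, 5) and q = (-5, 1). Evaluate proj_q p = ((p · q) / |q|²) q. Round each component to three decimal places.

(-6.731, 1.346)

p · q = (-6)·(-5) + 5·1 = 30 + 5 = 35
|q|² = 25 + 1 = 26
proj_q p = (35/26) · (-5, 1) ≈ (-6.731, 1.346)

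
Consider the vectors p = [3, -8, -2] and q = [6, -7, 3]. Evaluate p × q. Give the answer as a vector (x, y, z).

i: (-8)·3 - (-2)·(-7) = -24 - 14 = -38
j: (-2)·6 - 3·3 = -12 - 9 = -21
k: 3·(-7) - (-8)·6 = -21 - (-48) = 27
p × q = (-38, -21, 27)

(-38, -21, 27)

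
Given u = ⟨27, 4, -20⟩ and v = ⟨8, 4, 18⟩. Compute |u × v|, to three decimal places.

667.979

i: 4·18 - (-20)·4 = 72 - (-80) = 152
j: (-20)·8 - 27·18 = -160 - 486 = -646
k: 27·4 - 4·8 = 108 - 32 = 76
u × v = (152, -646, 76)
|u × v| = √(152² + (-646)² + 76²) = √446196 ≈ 667.9790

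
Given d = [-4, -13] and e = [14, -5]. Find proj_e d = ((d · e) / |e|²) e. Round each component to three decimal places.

d · e = (-4)·14 + (-13)·(-5) = -56 + 65 = 9
|e|² = 196 + 25 = 221
proj_e d = (9/221) · (14, -5) ≈ (0.570, -0.204)

(0.570, -0.204)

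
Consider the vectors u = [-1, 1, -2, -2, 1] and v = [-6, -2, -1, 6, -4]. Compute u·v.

u · v = (-1)·(-6) + 1·(-2) + (-2)·(-1) + (-2)·6 + 1·(-4) = 6 - 2 + 2 - 12 - 4 = -10

-10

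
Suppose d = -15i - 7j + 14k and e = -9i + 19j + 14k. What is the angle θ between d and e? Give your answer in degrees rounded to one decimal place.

68.8

d · e = (-15)·(-9) + (-7)·19 + 14·14 = 135 - 133 + 196 = 198
|d|² = 225 + 49 + 196 = 470,  |d| = √470 ≈ 21.679483
|e|² = 81 + 361 + 196 = 638,  |e| = √638 ≈ 25.258662
cos θ = 198 / (21.679483 · 25.258662) ≈ 0.36158
θ = arccos(0.36158) ≈ 68.8°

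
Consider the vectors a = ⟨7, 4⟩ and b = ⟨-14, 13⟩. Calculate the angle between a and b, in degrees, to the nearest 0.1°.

107.4

a · b = 7·(-14) + 4·13 = -98 + 52 = -46
|a|² = 49 + 16 = 65,  |a| = √65 ≈ 8.062258
|b|² = 196 + 169 = 365,  |b| = √365 ≈ 19.104973
cos θ = -46 / (8.062258 · 19.104973) ≈ -0.29864
θ = arccos(-0.29864) ≈ 107.4°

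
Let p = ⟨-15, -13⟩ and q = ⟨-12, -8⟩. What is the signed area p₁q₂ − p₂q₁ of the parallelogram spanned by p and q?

(-15)·(-8) - (-13)·(-12) = 120 - 156 = -36

-36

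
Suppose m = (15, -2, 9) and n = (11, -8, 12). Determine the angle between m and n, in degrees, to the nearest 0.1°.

25.2

m · n = 15·11 + (-2)·(-8) + 9·12 = 165 + 16 + 108 = 289
|m|² = 225 + 4 + 81 = 310,  |m| = √310 ≈ 17.606817
|n|² = 121 + 64 + 144 = 329,  |n| = √329 ≈ 18.138357
cos θ = 289 / (17.606817 · 18.138357) ≈ 0.90494
θ = arccos(0.90494) ≈ 25.2°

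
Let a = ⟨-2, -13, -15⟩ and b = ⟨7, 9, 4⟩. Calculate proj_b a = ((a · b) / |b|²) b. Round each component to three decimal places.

(-9.158, -11.774, -5.233)

a · b = (-2)·7 + (-13)·9 + (-15)·4 = -14 - 117 - 60 = -191
|b|² = 49 + 81 + 16 = 146
proj_b a = (-191/146) · (7, 9, 4) ≈ (-9.158, -11.774, -5.233)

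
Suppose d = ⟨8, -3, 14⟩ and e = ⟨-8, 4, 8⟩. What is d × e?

i: (-3)·8 - 14·4 = -24 - 56 = -80
j: 14·(-8) - 8·8 = -112 - 64 = -176
k: 8·4 - (-3)·(-8) = 32 - 24 = 8
d × e = (-80, -176, 8)

(-80, -176, 8)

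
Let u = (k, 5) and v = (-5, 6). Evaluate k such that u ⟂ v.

6

u · v = k·(-5) + 5·6 = 30 - 5k
Set equal to 0: -5k = -30, so k = 6.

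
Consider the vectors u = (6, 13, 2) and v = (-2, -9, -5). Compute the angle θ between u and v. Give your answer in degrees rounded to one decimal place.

156.5

u · v = 6·(-2) + 13·(-9) + 2·(-5) = -12 - 117 - 10 = -139
|u|² = 36 + 169 + 4 = 209,  |u| = √209 ≈ 14.456832
|v|² = 4 + 81 + 25 = 110,  |v| = √110 ≈ 10.488088
cos θ = -139 / (14.456832 · 10.488088) ≈ -0.91674
θ = arccos(-0.91674) ≈ 156.5°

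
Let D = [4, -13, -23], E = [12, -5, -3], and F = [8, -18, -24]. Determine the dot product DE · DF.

DE = E − D = (8, 8, 20)
DF = F − D = (4, -5, -1)
DE · DF = 8·4 + 8·(-5) + 20·(-1) = 32 - 40 - 20 = -28

-28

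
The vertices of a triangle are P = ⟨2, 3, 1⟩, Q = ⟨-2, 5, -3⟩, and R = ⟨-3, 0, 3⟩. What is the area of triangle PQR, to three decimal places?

PQ = (-4, 2, -4),  PR = (-5, -3, 2)
i: 2·2 - (-4)·(-3) = 4 - 12 = -8
j: (-4)·(-5) - (-4)·2 = 20 - (-8) = 28
k: (-4)·(-3) - 2·(-5) = 12 - (-10) = 22
PQ × PR = (-8, 28, 22)
|PQ × PR| = √1332 ≈ 36.4966
area = ½ · 36.4966 ≈ 18.248

18.248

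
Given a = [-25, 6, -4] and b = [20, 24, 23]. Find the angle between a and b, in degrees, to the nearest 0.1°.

a · b = (-25)·20 + 6·24 + (-4)·23 = -500 + 144 - 92 = -448
|a|² = 625 + 36 + 16 = 677,  |a| = √677 ≈ 26.019224
|b|² = 400 + 576 + 529 = 1505,  |b| = √1505 ≈ 38.794329
cos θ = -448 / (26.019224 · 38.794329) ≈ -0.44383
θ = arccos(-0.44383) ≈ 116.3°

116.3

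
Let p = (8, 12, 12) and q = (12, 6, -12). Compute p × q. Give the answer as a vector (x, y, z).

i: 12·(-12) - 12·6 = -144 - 72 = -216
j: 12·12 - 8·(-12) = 144 - (-96) = 240
k: 8·6 - 12·12 = 48 - 144 = -96
p × q = (-216, 240, -96)

(-216, 240, -96)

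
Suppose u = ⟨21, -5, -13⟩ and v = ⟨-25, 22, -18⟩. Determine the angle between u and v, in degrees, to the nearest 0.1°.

114.9

u · v = 21·(-25) + (-5)·22 + (-13)·(-18) = -525 - 110 + 234 = -401
|u|² = 441 + 25 + 169 = 635,  |u| = √635 ≈ 25.199206
|v|² = 625 + 484 + 324 = 1433,  |v| = √1433 ≈ 37.854986
cos θ = -401 / (25.199206 · 37.854986) ≈ -0.42037
θ = arccos(-0.42037) ≈ 114.9°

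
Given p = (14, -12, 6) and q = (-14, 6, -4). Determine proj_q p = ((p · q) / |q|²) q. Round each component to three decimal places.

(16.484, -7.065, 4.710)

p · q = 14·(-14) + (-12)·6 + 6·(-4) = -196 - 72 - 24 = -292
|q|² = 196 + 36 + 16 = 248
proj_q p = (-292/248) · (-14, 6, -4) ≈ (16.484, -7.065, 4.710)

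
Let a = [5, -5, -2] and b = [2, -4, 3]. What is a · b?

a · b = 5·2 + (-5)·(-4) + (-2)·3 = 10 + 20 - 6 = 24

24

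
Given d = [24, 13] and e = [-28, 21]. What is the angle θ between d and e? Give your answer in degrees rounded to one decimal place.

114.7

d · e = 24·(-28) + 13·21 = -672 + 273 = -399
|d|² = 576 + 169 = 745,  |d| = √745 ≈ 27.294688
|e|² = 784 + 441 = 1225,  |e| = √1225 ≈ 35.000000
cos θ = -399 / (27.294688 · 35.000000) ≈ -0.41766
θ = arccos(-0.41766) ≈ 114.7°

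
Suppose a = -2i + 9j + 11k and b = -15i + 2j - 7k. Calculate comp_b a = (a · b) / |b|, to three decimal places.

a · b = (-2)·(-15) + 9·2 + 11·(-7) = 30 + 18 - 77 = -29
|b| = √(225 + 4 + 49) = √278 ≈ 16.6733
comp_b a = -29 / √278 ≈ -1.739

-1.739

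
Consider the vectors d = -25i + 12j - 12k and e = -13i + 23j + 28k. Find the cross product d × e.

(612, 856, -419)

i: 12·28 - (-12)·23 = 336 - (-276) = 612
j: (-12)·(-13) - (-25)·28 = 156 - (-700) = 856
k: (-25)·23 - 12·(-13) = -575 - (-156) = -419
d × e = (612, 856, -419)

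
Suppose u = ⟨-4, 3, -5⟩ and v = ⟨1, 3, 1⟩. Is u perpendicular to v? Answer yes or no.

u · v = (-4)·1 + 3·3 + (-5)·1 = -4 + 9 - 5 = 0
Zero, so the vectors are orthogonal.

yes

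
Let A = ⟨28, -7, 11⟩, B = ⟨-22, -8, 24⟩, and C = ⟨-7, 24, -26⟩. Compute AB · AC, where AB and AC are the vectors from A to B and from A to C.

AB = B − A = (-50, -1, 13)
AC = C − A = (-35, 31, -37)
AB · AC = (-50)·(-35) + (-1)·31 + 13·(-37) = 1750 - 31 - 481 = 1238

1238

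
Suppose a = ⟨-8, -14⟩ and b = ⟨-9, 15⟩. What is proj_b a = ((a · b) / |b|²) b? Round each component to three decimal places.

a · b = (-8)·(-9) + (-14)·15 = 72 - 210 = -138
|b|² = 81 + 225 = 306
proj_b a = (-138/306) · (-9, 15) ≈ (4.059, -6.765)

(4.059, -6.765)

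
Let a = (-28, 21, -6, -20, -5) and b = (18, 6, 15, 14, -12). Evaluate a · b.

a · b = (-28)·18 + 21·6 + (-6)·15 + (-20)·14 + (-5)·(-12) = -504 + 126 - 90 - 280 + 60 = -688

-688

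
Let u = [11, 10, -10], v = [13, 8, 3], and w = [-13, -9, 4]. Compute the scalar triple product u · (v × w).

-131

v × w:
i: 8·4 - 3·(-9) = 32 - (-27) = 59
j: 3·(-13) - 13·4 = -39 - 52 = -91
k: 13·(-9) - 8·(-13) = -117 - (-104) = -13
v × w = (59, -91, -13)
u · (v × w) = 11·59 + 10·(-91) + (-10)·(-13) = 649 - 910 + 130 = -131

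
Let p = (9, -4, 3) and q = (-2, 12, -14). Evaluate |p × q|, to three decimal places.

i: (-4)·(-14) - 3·12 = 56 - 36 = 20
j: 3·(-2) - 9·(-14) = -6 - (-126) = 120
k: 9·12 - (-4)·(-2) = 108 - 8 = 100
p × q = (20, 120, 100)
|p × q| = √(20² + 120² + 100²) = √24800 ≈ 157.4802

157.480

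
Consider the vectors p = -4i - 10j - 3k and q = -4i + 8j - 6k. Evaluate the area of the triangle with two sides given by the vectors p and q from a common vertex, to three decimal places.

55.642

i: (-10)·(-6) - (-3)·8 = 60 - (-24) = 84
j: (-3)·(-4) - (-4)·(-6) = 12 - 24 = -12
k: (-4)·8 - (-10)·(-4) = -32 - 40 = -72
p × q = (84, -12, -72)
|p × q| = √(84² + (-12)² + (-72)²) = √12384 ≈ 111.2834
area = ½ · 111.2834 ≈ 55.642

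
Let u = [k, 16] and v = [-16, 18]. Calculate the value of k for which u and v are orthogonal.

u · v = k·(-16) + 16·18 = 288 - 16k
Set equal to 0: -16k = -288, so k = 18.

18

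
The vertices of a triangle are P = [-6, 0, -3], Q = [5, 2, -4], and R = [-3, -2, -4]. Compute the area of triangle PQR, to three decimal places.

PQ = (11, 2, -1),  PR = (3, -2, -1)
i: 2·(-1) - (-1)·(-2) = -2 - 2 = -4
j: (-1)·3 - 11·(-1) = -3 - (-11) = 8
k: 11·(-2) - 2·3 = -22 - 6 = -28
PQ × PR = (-4, 8, -28)
|PQ × PR| = √864 ≈ 29.3939
area = ½ · 29.3939 ≈ 14.697

14.697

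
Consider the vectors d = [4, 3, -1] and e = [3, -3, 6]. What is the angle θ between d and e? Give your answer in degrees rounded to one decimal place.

94.6

d · e = 4·3 + 3·(-3) + (-1)·6 = 12 - 9 - 6 = -3
|d|² = 16 + 9 + 1 = 26,  |d| = √26 ≈ 5.099020
|e|² = 9 + 9 + 36 = 54,  |e| = √54 ≈ 7.348469
cos θ = -3 / (5.099020 · 7.348469) ≈ -0.08006
θ = arccos(-0.08006) ≈ 94.6°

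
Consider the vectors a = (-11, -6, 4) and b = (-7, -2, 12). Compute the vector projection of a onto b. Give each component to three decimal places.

(-4.868, -1.391, 8.345)

a · b = (-11)·(-7) + (-6)·(-2) + 4·12 = 77 + 12 + 48 = 137
|b|² = 49 + 4 + 144 = 197
proj_b a = (137/197) · (-7, -2, 12) ≈ (-4.868, -1.391, 8.345)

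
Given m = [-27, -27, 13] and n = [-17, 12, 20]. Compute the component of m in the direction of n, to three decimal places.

m · n = (-27)·(-17) + (-27)·12 + 13·20 = 459 - 324 + 260 = 395
|n| = √(289 + 144 + 400) = √833 ≈ 28.8617
comp_n m = 395 / √833 ≈ 13.686

13.686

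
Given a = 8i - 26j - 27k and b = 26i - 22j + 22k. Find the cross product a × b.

(-1166, -878, 500)

i: (-26)·22 - (-27)·(-22) = -572 - 594 = -1166
j: (-27)·26 - 8·22 = -702 - 176 = -878
k: 8·(-22) - (-26)·26 = -176 - (-676) = 500
a × b = (-1166, -878, 500)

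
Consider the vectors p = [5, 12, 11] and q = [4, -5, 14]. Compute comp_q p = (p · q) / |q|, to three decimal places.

p · q = 5·4 + 12·(-5) + 11·14 = 20 - 60 + 154 = 114
|q| = √(16 + 25 + 196) = √237 ≈ 15.3948
comp_q p = 114 / √237 ≈ 7.405

7.405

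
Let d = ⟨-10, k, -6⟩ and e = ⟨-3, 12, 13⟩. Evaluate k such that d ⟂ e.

d · e = (-10)·(-3) + k·12 + (-6)·13 = -48 + 12k
Set equal to 0: 12k = 48, so k = 4.

4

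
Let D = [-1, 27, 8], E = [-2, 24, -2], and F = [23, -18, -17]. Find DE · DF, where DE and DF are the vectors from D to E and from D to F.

361

DE = E − D = (-1, -3, -10)
DF = F − D = (24, -45, -25)
DE · DF = (-1)·24 + (-3)·(-45) + (-10)·(-25) = -24 + 135 + 250 = 361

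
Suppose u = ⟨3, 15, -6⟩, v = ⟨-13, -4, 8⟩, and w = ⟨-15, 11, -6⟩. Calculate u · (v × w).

v × w:
i: (-4)·(-6) - 8·11 = 24 - 88 = -64
j: 8·(-15) - (-13)·(-6) = -120 - 78 = -198
k: (-13)·11 - (-4)·(-15) = -143 - 60 = -203
v × w = (-64, -198, -203)
u · (v × w) = 3·(-64) + 15·(-198) + (-6)·(-203) = -192 - 2970 + 1218 = -1944

-1944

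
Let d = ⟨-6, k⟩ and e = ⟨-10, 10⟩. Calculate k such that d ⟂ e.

-6

d · e = (-6)·(-10) + k·10 = 60 + 10k
Set equal to 0: 10k = -60, so k = -6.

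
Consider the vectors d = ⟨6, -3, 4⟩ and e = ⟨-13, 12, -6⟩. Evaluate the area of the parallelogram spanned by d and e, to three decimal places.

47.381

i: (-3)·(-6) - 4·12 = 18 - 48 = -30
j: 4·(-13) - 6·(-6) = -52 - (-36) = -16
k: 6·12 - (-3)·(-13) = 72 - 39 = 33
d × e = (-30, -16, 33)
|d × e| = √((-30)² + (-16)² + 33²) = √2245 ≈ 47.3814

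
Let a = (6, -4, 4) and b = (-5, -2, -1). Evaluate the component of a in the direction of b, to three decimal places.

a · b = 6·(-5) + (-4)·(-2) + 4·(-1) = -30 + 8 - 4 = -26
|b| = √(25 + 4 + 1) = √30 ≈ 5.4772
comp_b a = -26 / √30 ≈ -4.747

-4.747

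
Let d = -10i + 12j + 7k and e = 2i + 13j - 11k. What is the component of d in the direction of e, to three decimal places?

d · e = (-10)·2 + 12·13 + 7·(-11) = -20 + 156 - 77 = 59
|e| = √(4 + 169 + 121) = √294 ≈ 17.1464
comp_e d = 59 / √294 ≈ 3.441

3.441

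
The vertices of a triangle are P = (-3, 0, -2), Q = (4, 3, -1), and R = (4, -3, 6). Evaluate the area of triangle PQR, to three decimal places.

34.979

PQ = (7, 3, 1),  PR = (7, -3, 8)
i: 3·8 - 1·(-3) = 24 - (-3) = 27
j: 1·7 - 7·8 = 7 - 56 = -49
k: 7·(-3) - 3·7 = -21 - 21 = -42
PQ × PR = (27, -49, -42)
|PQ × PR| = √4894 ≈ 69.9571
area = ½ · 69.9571 ≈ 34.979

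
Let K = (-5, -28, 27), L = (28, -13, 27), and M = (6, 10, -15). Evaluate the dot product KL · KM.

933

KL = L − K = (33, 15, 0)
KM = M − K = (11, 38, -42)
KL · KM = 33·11 + 15·38 + 0·(-42) = 363 + 570 + 0 = 933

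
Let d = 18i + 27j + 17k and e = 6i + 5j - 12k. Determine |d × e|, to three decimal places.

i: 27·(-12) - 17·5 = -324 - 85 = -409
j: 17·6 - 18·(-12) = 102 - (-216) = 318
k: 18·5 - 27·6 = 90 - 162 = -72
d × e = (-409, 318, -72)
|d × e| = √((-409)² + 318² + (-72)²) = √273589 ≈ 523.0574

523.057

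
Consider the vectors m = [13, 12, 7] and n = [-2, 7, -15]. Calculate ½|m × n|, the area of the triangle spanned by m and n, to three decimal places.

156.865

i: 12·(-15) - 7·7 = -180 - 49 = -229
j: 7·(-2) - 13·(-15) = -14 - (-195) = 181
k: 13·7 - 12·(-2) = 91 - (-24) = 115
m × n = (-229, 181, 115)
|m × n| = √((-229)² + 181² + 115²) = √98427 ≈ 313.7308
area = ½ · 313.7308 ≈ 156.865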